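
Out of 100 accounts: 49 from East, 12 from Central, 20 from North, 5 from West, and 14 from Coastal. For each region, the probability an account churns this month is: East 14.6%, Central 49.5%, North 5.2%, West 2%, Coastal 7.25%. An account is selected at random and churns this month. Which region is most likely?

East

Prior × likelihood for each hypothesis:
  East: 0.49 × 0.146 = 0.07154
  Central: 0.12 × 0.495 = 0.0594
  North: 0.2 × 0.052 = 0.0104
  West: 0.05 × 0.02 = 0.001
  Coastal: 0.14 × 0.0725 = 0.01015
Sum = 0.15249.
Largest term belongs to East, so East is most probable.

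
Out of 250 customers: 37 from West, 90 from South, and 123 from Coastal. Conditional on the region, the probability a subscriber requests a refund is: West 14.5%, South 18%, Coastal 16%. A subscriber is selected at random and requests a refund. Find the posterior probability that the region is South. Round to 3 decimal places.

Compute prior × likelihood for every hypothesis:
  West: 0.148 × 0.145 = 0.02146
  South: 0.36 × 0.18 = 0.0648
  Coastal: 0.492 × 0.16 = 0.07872
Sum = 0.16498.
P(South | evidence) = 0.0648 / 0.16498 ≈ 0.393.

0.393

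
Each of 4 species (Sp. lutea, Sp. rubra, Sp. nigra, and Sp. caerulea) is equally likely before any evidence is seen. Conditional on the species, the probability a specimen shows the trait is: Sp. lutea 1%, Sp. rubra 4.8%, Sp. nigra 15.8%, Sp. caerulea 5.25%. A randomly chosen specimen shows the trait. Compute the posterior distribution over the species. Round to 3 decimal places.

Since the prior is uniform, the posterior is proportional to the likelihood:
  Sp. lutea: 0.01
  Sp. rubra: 0.048
  Sp. nigra: 0.158
  Sp. caerulea: 0.0525
Total = 0.2685.
P(Sp. lutea | trait) = 0.01/0.2685 ≈ 0.037
P(Sp. rubra | trait) = 0.048/0.2685 ≈ 0.179
P(Sp. nigra | trait) = 0.158/0.2685 ≈ 0.588
P(Sp. caerulea | trait) = 0.0525/0.2685 ≈ 0.196
(Check: 0.037+0.179+0.588+0.196 = 1.000.)

Sp. lutea 0.037, Sp. rubra 0.179, Sp. nigra 0.588, Sp. caerulea 0.196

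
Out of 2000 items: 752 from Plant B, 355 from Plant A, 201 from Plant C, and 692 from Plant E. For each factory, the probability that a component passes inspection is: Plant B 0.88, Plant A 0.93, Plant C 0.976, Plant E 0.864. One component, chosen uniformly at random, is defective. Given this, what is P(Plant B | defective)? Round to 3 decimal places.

0.422

Taking complements, P(defective | each) = Plant B 0.12, Plant A 0.07, Plant C 0.024, Plant E 0.136.
Unnormalized posteriors (prior × likelihood):
  Plant B: 0.376 × 0.12 = 0.04512
  Plant A: 0.1775 × 0.07 = 0.012425
  Plant C: 0.1005 × 0.024 = 0.002412
  Plant E: 0.346 × 0.136 = 0.047056
Sum = 0.107013.
P(Plant B | evidence) = 0.04512 / 0.107013 ≈ 0.422.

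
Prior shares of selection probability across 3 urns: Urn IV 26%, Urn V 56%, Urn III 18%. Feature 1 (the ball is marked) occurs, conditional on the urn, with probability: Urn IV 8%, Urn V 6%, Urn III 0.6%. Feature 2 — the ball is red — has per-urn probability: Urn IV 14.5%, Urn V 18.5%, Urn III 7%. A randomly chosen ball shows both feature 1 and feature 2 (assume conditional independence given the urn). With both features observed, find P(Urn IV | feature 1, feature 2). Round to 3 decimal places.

Prior × likelihood for each hypothesis:
  Urn IV: 0.26 × 0.08 × 0.145 = 0.003016
  Urn V: 0.56 × 0.06 × 0.185 = 0.006216
  Urn III: 0.18 × 0.006 × 0.07 = 0.0000756
Normalizing constant = 0.0093076.
P(Urn IV | evidence) = 0.003016 / 0.0093076 ≈ 0.324.

0.324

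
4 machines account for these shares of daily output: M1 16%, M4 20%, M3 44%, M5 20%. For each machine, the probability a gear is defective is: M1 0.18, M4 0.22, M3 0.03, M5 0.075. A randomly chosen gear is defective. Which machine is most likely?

By Bayes' rule, posterior ∝ prior × likelihood:
  M1: 0.16 × 0.18 = 0.0288
  M4: 0.2 × 0.22 = 0.044
  M3: 0.44 × 0.03 = 0.0132
  M5: 0.2 × 0.075 = 0.015
Total = 0.101.
Largest term belongs to M4, so M4 is most probable.

M4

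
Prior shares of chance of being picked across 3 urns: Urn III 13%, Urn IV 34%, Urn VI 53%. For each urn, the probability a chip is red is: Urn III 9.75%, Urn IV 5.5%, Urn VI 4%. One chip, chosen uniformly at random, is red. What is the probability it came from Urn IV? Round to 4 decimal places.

Unnormalized posteriors (prior × likelihood):
  Urn III: 0.13 × 0.0975 = 0.012675
  Urn IV: 0.34 × 0.055 = 0.0187
  Urn VI: 0.53 × 0.04 = 0.0212
Total = 0.052575.
P(Urn IV | evidence) = 0.0187 / 0.052575 ≈ 0.3557.

0.3557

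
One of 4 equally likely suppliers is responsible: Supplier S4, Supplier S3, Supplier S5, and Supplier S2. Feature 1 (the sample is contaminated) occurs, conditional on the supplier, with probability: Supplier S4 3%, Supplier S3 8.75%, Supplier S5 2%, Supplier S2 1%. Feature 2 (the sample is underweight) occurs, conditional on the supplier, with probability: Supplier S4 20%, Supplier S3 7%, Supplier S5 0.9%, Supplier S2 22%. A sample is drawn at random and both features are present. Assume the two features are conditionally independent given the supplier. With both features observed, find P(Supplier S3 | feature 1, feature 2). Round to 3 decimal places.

0.422

With a uniform prior (1/4 each), posterior ∝ likelihood:
  Supplier S4: 0.03 × 0.2 = 0.006
  Supplier S3: 0.0875 × 0.07 = 0.006125
  Supplier S5: 0.02 × 0.009 = 0.00018
  Supplier S2: 0.01 × 0.22 = 0.0022
Normalizing constant = 0.014505.
P(Supplier S3 | evidence) = 0.006125 / 0.014505 ≈ 0.422.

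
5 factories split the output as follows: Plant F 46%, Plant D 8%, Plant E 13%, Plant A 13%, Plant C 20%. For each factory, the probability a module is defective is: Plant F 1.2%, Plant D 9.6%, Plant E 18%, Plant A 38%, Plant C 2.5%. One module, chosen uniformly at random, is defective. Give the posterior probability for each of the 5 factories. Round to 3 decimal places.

Unnormalized posteriors (prior × likelihood):
  Plant F: 0.46 × 0.012 = 0.00552
  Plant D: 0.08 × 0.096 = 0.00768
  Plant E: 0.13 × 0.18 = 0.0234
  Plant A: 0.13 × 0.38 = 0.0494
  Plant C: 0.2 × 0.025 = 0.005
Normalizing constant = 0.091.
P(Plant F | defective) = 0.00552/0.091 ≈ 0.061
P(Plant D | defective) = 0.00768/0.091 ≈ 0.084
P(Plant E | defective) = 0.0234/0.091 ≈ 0.257
P(Plant A | defective) = 0.0494/0.091 ≈ 0.543
P(Plant C | defective) = 0.005/0.091 ≈ 0.055

Plant F 0.061, Plant D 0.084, Plant E 0.257, Plant A 0.543, Plant C 0.055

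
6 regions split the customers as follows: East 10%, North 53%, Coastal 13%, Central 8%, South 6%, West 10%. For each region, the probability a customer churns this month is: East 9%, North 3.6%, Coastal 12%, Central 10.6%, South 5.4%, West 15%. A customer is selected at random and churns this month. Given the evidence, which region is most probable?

North

Unnormalized posteriors (prior × likelihood):
  East: 0.1 × 0.09 = 0.009
  North: 0.53 × 0.036 = 0.01908
  Coastal: 0.13 × 0.12 = 0.0156
  Central: 0.08 × 0.106 = 0.00848
  South: 0.06 × 0.054 = 0.00324
  West: 0.1 × 0.15 = 0.015
Total = 0.0704.
Largest term belongs to North, so North is most probable.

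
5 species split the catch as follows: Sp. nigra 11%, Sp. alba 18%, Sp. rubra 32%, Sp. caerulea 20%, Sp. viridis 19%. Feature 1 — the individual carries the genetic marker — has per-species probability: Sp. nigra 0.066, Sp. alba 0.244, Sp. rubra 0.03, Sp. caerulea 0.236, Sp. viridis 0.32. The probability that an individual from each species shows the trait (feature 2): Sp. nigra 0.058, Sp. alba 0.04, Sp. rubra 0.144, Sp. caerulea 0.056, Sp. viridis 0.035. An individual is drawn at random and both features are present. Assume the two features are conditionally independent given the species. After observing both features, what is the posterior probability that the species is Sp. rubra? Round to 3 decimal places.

0.166

Compute prior × likelihood for every hypothesis:
  Sp. nigra: 0.11 × 0.066 × 0.058 = 0.00042108
  Sp. alba: 0.18 × 0.244 × 0.04 = 0.0017568
  Sp. rubra: 0.32 × 0.03 × 0.144 = 0.0013824
  Sp. caerulea: 0.2 × 0.236 × 0.056 = 0.0026432
  Sp. viridis: 0.19 × 0.32 × 0.035 = 0.002128
Normalizing constant = 0.00833148.
P(Sp. rubra | evidence) = 0.0013824 / 0.00833148 ≈ 0.166.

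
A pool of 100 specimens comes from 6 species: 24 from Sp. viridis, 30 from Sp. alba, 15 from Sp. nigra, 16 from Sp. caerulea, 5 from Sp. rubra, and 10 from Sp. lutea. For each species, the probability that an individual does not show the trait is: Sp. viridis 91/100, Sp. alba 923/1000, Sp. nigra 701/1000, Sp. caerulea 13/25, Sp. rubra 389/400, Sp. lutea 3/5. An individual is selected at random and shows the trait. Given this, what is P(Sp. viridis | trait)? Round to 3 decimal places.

Taking complements, P(trait | each) = Sp. viridis 0.09, Sp. alba 0.077, Sp. nigra 0.299, Sp. caerulea 0.48, Sp. rubra 0.0275, Sp. lutea 0.4.
Compute prior × likelihood for every hypothesis:
  Sp. viridis: 0.24 × 0.09 = 0.0216
  Sp. alba: 0.3 × 0.077 = 0.0231
  Sp. nigra: 0.15 × 0.299 = 0.04485
  Sp. caerulea: 0.16 × 0.48 = 0.0768
  Sp. rubra: 0.05 × 0.0275 = 0.001375
  Sp. lutea: 0.1 × 0.4 = 0.04
Normalizing constant = 0.207725.
P(Sp. viridis | evidence) = 0.0216 / 0.207725 ≈ 0.104.

0.104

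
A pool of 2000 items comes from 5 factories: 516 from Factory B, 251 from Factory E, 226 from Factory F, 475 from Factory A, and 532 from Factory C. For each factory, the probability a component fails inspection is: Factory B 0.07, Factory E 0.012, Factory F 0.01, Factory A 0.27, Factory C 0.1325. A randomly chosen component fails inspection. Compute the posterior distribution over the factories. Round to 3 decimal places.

Prior × likelihood for each hypothesis:
  Factory B: 0.258 × 0.07 = 0.01806
  Factory E: 0.1255 × 0.012 = 0.001506
  Factory F: 0.113 × 0.01 = 0.00113
  Factory A: 0.2375 × 0.27 = 0.064125
  Factory C: 0.266 × 0.1325 = 0.035245
Normalizing constant = 0.120066.
P(Factory B | nonconforming) = 0.01806/0.120066 ≈ 0.150
P(Factory E | nonconforming) = 0.001506/0.120066 ≈ 0.013
P(Factory F | nonconforming) = 0.00113/0.120066 ≈ 0.009
P(Factory A | nonconforming) = 0.064125/0.120066 ≈ 0.534
P(Factory C | nonconforming) = 0.035245/0.120066 ≈ 0.294

Factory B 0.150, Factory E 0.013, Factory F 0.009, Factory A 0.534, Factory C 0.294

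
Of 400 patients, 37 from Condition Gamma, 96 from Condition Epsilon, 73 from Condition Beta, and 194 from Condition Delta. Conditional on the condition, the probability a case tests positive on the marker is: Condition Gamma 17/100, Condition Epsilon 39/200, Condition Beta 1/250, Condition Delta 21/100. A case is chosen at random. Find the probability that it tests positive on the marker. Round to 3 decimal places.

0.165

Compute prior × likelihood for every hypothesis:
  Condition Gamma: 0.0925 × 0.17 = 0.015725
  Condition Epsilon: 0.24 × 0.195 = 0.0468
  Condition Beta: 0.1825 × 0.004 = 0.00073
  Condition Delta: 0.485 × 0.21 = 0.10185
P(marker-positive) = 0.015725 + 0.0468 + 0.00073 + 0.10185 = 0.165105 → 0.165.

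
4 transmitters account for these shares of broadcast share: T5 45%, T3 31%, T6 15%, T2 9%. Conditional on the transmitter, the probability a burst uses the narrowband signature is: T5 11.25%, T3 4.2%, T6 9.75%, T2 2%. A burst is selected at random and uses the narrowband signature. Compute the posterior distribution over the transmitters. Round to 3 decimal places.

T5 0.632, T3 0.163, T6 0.183, T2 0.022

Unnormalized posteriors (prior × likelihood):
  T5: 0.45 × 0.1125 = 0.050625
  T3: 0.31 × 0.042 = 0.01302
  T6: 0.15 × 0.0975 = 0.014625
  T2: 0.09 × 0.02 = 0.0018
Total = 0.08007.
P(T5 | narrowband) = 0.050625/0.08007 ≈ 0.632
P(T3 | narrowband) = 0.01302/0.08007 ≈ 0.163
P(T6 | narrowband) = 0.014625/0.08007 ≈ 0.183
P(T2 | narrowband) = 0.0018/0.08007 ≈ 0.022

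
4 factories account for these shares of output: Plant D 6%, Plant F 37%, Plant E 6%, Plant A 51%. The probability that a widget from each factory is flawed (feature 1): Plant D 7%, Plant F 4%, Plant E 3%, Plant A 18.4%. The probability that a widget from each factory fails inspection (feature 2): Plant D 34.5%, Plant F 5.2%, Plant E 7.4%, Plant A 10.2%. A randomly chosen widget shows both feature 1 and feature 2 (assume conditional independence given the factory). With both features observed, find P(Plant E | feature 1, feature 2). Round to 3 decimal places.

Prior × likelihood for each hypothesis:
  Plant D: 0.06 × 0.07 × 0.345 = 0.001449
  Plant F: 0.37 × 0.04 × 0.052 = 0.0007696
  Plant E: 0.06 × 0.03 × 0.074 = 0.0001332
  Plant A: 0.51 × 0.184 × 0.102 = 0.00957168
Sum = 0.01192348.
P(Plant E | evidence) = 0.0001332 / 0.01192348 ≈ 0.011.

0.011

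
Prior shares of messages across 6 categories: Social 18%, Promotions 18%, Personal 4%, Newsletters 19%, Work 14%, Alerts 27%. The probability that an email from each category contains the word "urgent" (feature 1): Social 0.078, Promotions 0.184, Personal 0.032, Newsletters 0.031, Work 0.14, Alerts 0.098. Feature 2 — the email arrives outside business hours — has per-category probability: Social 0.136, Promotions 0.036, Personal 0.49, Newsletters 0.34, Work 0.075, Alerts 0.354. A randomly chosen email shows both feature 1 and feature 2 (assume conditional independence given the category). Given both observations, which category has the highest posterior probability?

Unnormalized posteriors (prior × likelihood):
  Social: 0.18 × 0.078 × 0.136 = 0.00190944
  Promotions: 0.18 × 0.184 × 0.036 = 0.00119232
  Personal: 0.04 × 0.032 × 0.49 = 0.0006272
  Newsletters: 0.19 × 0.031 × 0.34 = 0.0020026
  Work: 0.14 × 0.14 × 0.075 = 0.00147
  Alerts: 0.27 × 0.098 × 0.354 = 0.00936684
Sum = 0.0165684.
Largest term belongs to Alerts, so Alerts is most probable.

Alerts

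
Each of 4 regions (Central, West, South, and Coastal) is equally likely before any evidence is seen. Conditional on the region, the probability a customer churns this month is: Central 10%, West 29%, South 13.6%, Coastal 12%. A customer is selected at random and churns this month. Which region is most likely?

With a uniform prior (1/4 each), posterior ∝ likelihood:
  Central: 0.1
  West: 0.29
  South: 0.136
  Coastal: 0.12
Sum = 0.646.
Largest term belongs to West, so West is most probable.

West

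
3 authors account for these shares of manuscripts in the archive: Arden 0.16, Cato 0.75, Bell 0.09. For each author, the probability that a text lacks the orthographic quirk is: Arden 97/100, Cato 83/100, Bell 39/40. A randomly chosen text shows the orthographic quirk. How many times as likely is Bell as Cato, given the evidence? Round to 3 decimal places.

0.018

Taking complements, P(quirk | each) = Arden 0.03, Cato 0.17, Bell 0.025.
Unnormalized posteriors (prior × likelihood):
  Arden: 0.16 × 0.03 = 0.0048
  Cato: 0.75 × 0.17 = 0.1275
  Bell: 0.09 × 0.025 = 0.00225
Sum = 0.13455.
The ratio is 0.00225 / 0.1275 (the normalizer cancels) = 0.018.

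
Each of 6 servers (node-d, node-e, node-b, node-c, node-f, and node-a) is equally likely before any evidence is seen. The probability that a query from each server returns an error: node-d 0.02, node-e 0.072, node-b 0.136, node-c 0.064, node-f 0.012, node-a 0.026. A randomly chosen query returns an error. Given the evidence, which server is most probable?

With a uniform prior (1/6 each), posterior ∝ likelihood:
  node-d: 0.02
  node-e: 0.072
  node-b: 0.136
  node-c: 0.064
  node-f: 0.012
  node-a: 0.026
Normalizing constant = 0.33.
Largest term belongs to node-b, so node-b is most probable.

node-b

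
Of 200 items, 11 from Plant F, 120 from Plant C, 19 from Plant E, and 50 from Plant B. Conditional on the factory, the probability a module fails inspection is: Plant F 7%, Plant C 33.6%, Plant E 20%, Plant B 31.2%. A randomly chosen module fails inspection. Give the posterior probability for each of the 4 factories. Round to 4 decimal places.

Plant F 0.0127, Plant C 0.6666, Plant E 0.0628, Plant B 0.2579

By Bayes' rule, posterior ∝ prior × likelihood:
  Plant F: 0.055 × 0.07 = 0.00385
  Plant C: 0.6 × 0.336 = 0.2016
  Plant E: 0.095 × 0.2 = 0.019
  Plant B: 0.25 × 0.312 = 0.078
Total = 0.30245.
P(Plant F | nonconforming) = 0.00385/0.30245 ≈ 0.0127
P(Plant C | nonconforming) = 0.2016/0.30245 ≈ 0.6666
P(Plant E | nonconforming) = 0.019/0.30245 ≈ 0.0628
P(Plant B | nonconforming) = 0.078/0.30245 ≈ 0.2579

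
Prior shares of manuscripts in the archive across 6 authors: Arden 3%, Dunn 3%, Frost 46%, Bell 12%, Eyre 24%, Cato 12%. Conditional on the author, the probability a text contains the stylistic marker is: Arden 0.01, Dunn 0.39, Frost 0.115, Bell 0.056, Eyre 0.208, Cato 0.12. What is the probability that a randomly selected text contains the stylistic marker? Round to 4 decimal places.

By Bayes' rule, posterior ∝ prior × likelihood:
  Arden: 0.03 × 0.01 = 0.0003
  Dunn: 0.03 × 0.39 = 0.0117
  Frost: 0.46 × 0.115 = 0.0529
  Bell: 0.12 × 0.056 = 0.00672
  Eyre: 0.24 × 0.208 = 0.04992
  Cato: 0.12 × 0.12 = 0.0144
P(marker) = 0.0003 + 0.0117 + 0.0529 + 0.00672 + 0.04992 + 0.0144 = 0.13594 → 0.1359.

0.1359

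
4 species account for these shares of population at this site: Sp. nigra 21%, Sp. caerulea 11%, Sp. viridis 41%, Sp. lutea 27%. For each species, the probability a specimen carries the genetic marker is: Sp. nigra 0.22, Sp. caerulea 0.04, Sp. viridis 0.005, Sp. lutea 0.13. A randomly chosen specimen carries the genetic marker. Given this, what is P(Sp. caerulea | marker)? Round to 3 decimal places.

Prior × likelihood for each hypothesis:
  Sp. nigra: 0.21 × 0.22 = 0.0462
  Sp. caerulea: 0.11 × 0.04 = 0.0044
  Sp. viridis: 0.41 × 0.005 = 0.00205
  Sp. lutea: 0.27 × 0.13 = 0.0351
Sum = 0.08775.
P(Sp. caerulea | evidence) = 0.0044 / 0.08775 ≈ 0.050.

0.050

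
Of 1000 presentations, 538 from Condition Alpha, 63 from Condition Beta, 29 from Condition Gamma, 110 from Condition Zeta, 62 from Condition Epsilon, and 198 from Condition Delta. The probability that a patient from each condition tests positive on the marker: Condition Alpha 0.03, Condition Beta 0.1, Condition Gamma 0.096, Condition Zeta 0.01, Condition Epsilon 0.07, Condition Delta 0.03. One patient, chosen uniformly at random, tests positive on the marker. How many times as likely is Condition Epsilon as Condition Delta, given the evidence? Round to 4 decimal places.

Unnormalized posteriors (prior × likelihood):
  Condition Alpha: 0.538 × 0.03 = 0.01614
  Condition Beta: 0.063 × 0.1 = 0.0063
  Condition Gamma: 0.029 × 0.096 = 0.002784
  Condition Zeta: 0.11 × 0.01 = 0.0011
  Condition Epsilon: 0.062 × 0.07 = 0.00434
  Condition Delta: 0.198 × 0.03 = 0.00594
Normalizing constant = 0.036604.
The ratio is 0.00434 / 0.00594 (the normalizer cancels) = 0.7306.

0.7306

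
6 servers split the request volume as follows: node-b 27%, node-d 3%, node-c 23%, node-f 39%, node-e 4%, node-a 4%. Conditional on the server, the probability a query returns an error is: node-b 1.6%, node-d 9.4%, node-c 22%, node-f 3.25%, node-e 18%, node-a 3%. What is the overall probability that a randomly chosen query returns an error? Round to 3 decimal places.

Prior × likelihood for each hypothesis:
  node-b: 0.27 × 0.016 = 0.00432
  node-d: 0.03 × 0.094 = 0.00282
  node-c: 0.23 × 0.22 = 0.0506
  node-f: 0.39 × 0.0325 = 0.012675
  node-e: 0.04 × 0.18 = 0.0072
  node-a: 0.04 × 0.03 = 0.0012
P(error) = 0.00432 + 0.00282 + 0.0506 + 0.012675 + 0.0072 + 0.0012 = 0.078815 → 0.079.

0.079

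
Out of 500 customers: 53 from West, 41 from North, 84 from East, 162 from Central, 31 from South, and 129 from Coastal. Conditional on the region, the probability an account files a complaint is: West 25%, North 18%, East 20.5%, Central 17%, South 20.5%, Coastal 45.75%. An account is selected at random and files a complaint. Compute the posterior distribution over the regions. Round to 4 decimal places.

West 0.1013, North 0.0564, East 0.1317, Central 0.2106, South 0.0486, Coastal 0.4513

Prior × likelihood for each hypothesis:
  West: 0.106 × 0.25 = 0.0265
  North: 0.082 × 0.18 = 0.01476
  East: 0.168 × 0.205 = 0.03444
  Central: 0.324 × 0.17 = 0.05508
  South: 0.062 × 0.205 = 0.01271
  Coastal: 0.258 × 0.4575 = 0.118035
Normalizing constant = 0.261525.
P(West | complaint) = 0.0265/0.261525 ≈ 0.1013
P(North | complaint) = 0.01476/0.261525 ≈ 0.0564
P(East | complaint) = 0.03444/0.261525 ≈ 0.1317
P(Central | complaint) = 0.05508/0.261525 ≈ 0.2106
P(South | complaint) = 0.01271/0.261525 ≈ 0.0486
P(Coastal | complaint) = 0.118035/0.261525 ≈ 0.4513
(Check: 0.1013+0.0564+0.1317+0.2106+0.0486+0.4513 = 0.9999.)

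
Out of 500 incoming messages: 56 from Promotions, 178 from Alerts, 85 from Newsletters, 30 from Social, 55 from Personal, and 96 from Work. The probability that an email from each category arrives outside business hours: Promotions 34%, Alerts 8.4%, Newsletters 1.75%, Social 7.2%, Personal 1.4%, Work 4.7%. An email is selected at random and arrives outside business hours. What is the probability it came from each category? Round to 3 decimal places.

Promotions 0.444, Alerts 0.348, Newsletters 0.035, Social 0.050, Personal 0.018, Work 0.105

Prior × likelihood for each hypothesis:
  Promotions: 0.112 × 0.34 = 0.03808
  Alerts: 0.356 × 0.084 = 0.029904
  Newsletters: 0.17 × 0.0175 = 0.002975
  Social: 0.06 × 0.072 = 0.00432
  Personal: 0.11 × 0.014 = 0.00154
  Work: 0.192 × 0.047 = 0.009024
Normalizing constant = 0.085843.
P(Promotions | off-hours) = 0.03808/0.085843 ≈ 0.444
P(Alerts | off-hours) = 0.029904/0.085843 ≈ 0.348
P(Newsletters | off-hours) = 0.002975/0.085843 ≈ 0.035
P(Social | off-hours) = 0.00432/0.085843 ≈ 0.050
P(Personal | off-hours) = 0.00154/0.085843 ≈ 0.018
P(Work | off-hours) = 0.009024/0.085843 ≈ 0.105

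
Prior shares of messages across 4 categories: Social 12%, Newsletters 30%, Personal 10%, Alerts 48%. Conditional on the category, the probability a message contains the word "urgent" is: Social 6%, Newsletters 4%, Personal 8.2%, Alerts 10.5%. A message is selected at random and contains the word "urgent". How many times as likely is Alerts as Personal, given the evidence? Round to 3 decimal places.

6.146

Prior × likelihood for each hypothesis:
  Social: 0.12 × 0.06 = 0.0072
  Newsletters: 0.3 × 0.04 = 0.012
  Personal: 0.1 × 0.082 = 0.0082
  Alerts: 0.48 × 0.105 = 0.0504
Total = 0.0778.
The ratio is 0.0504 / 0.0082 (the normalizer cancels) = 6.146.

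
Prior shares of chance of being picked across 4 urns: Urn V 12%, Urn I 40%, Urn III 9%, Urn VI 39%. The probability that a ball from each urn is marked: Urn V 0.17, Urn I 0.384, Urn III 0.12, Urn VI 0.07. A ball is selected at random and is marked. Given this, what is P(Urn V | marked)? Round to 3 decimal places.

0.096

Compute prior × likelihood for every hypothesis:
  Urn V: 0.12 × 0.17 = 0.0204
  Urn I: 0.4 × 0.384 = 0.1536
  Urn III: 0.09 × 0.12 = 0.0108
  Urn VI: 0.39 × 0.07 = 0.0273
Sum = 0.2121.
P(Urn V | evidence) = 0.0204 / 0.2121 ≈ 0.096.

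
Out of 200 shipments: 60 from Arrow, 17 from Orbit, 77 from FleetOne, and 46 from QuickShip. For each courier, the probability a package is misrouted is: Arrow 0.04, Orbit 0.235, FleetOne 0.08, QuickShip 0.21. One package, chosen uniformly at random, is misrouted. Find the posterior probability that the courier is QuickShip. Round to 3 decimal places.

0.435

By Bayes' rule, posterior ∝ prior × likelihood:
  Arrow: 0.3 × 0.04 = 0.012
  Orbit: 0.085 × 0.235 = 0.019975
  FleetOne: 0.385 × 0.08 = 0.0308
  QuickShip: 0.23 × 0.21 = 0.0483
Total = 0.111075.
P(QuickShip | evidence) = 0.0483 / 0.111075 ≈ 0.435.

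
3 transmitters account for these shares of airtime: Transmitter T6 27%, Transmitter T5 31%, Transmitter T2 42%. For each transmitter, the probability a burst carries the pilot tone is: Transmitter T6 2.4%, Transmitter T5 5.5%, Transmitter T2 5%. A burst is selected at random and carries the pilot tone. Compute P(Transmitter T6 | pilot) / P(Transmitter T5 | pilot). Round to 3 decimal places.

0.380

By Bayes' rule, posterior ∝ prior × likelihood:
  Transmitter T6: 0.27 × 0.024 = 0.00648
  Transmitter T5: 0.31 × 0.055 = 0.01705
  Transmitter T2: 0.42 × 0.05 = 0.021
Sum = 0.04453.
The ratio is 0.00648 / 0.01705 (the normalizer cancels) = 0.380.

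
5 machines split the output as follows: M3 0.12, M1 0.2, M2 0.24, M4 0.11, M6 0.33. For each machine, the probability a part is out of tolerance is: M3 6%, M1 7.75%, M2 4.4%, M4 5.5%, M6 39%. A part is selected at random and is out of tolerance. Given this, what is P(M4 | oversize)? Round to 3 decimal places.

Prior × likelihood for each hypothesis:
  M3: 0.12 × 0.06 = 0.0072
  M1: 0.2 × 0.0775 = 0.0155
  M2: 0.24 × 0.044 = 0.01056
  M4: 0.11 × 0.055 = 0.00605
  M6: 0.33 × 0.39 = 0.1287
Normalizing constant = 0.16801.
P(M4 | evidence) = 0.00605 / 0.16801 ≈ 0.036.

0.036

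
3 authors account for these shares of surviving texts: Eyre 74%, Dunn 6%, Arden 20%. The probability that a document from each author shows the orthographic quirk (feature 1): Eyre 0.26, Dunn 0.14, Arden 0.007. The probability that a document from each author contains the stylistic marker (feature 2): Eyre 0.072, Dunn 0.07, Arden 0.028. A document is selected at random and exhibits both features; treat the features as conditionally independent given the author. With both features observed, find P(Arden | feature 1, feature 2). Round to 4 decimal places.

0.0027

Prior × likelihood for each hypothesis:
  Eyre: 0.74 × 0.26 × 0.072 = 0.0138528
  Dunn: 0.06 × 0.14 × 0.07 = 0.000588
  Arden: 0.2 × 0.007 × 0.028 = 0.0000392
Normalizing constant = 0.01448.
P(Arden | evidence) = 0.0000392 / 0.01448 ≈ 0.0027.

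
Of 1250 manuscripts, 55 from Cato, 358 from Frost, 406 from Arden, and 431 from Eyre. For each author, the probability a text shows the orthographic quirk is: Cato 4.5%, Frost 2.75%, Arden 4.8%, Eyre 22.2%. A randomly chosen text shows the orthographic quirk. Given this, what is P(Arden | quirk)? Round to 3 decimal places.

0.153

Prior × likelihood for each hypothesis:
  Cato: 0.044 × 0.045 = 0.00198
  Frost: 0.2864 × 0.0275 = 0.007876
  Arden: 0.3248 × 0.048 = 0.0155904
  Eyre: 0.3448 × 0.222 = 0.0765456
Sum = 0.101992.
P(Arden | evidence) = 0.0155904 / 0.101992 ≈ 0.153.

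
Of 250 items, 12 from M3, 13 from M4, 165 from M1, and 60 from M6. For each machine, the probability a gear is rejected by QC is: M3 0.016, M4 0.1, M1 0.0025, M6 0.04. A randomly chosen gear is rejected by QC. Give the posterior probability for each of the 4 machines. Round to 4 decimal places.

M3 0.0446, M4 0.3020, M1 0.0958, M6 0.5576

By Bayes' rule, posterior ∝ prior × likelihood:
  M3: 0.048 × 0.016 = 0.000768
  M4: 0.052 × 0.1 = 0.0052
  M1: 0.66 × 0.0025 = 0.00165
  M6: 0.24 × 0.04 = 0.0096
Normalizing constant = 0.017218.
P(M3 | rejected) = 0.000768/0.017218 ≈ 0.0446
P(M4 | rejected) = 0.0052/0.017218 ≈ 0.3020
P(M1 | rejected) = 0.00165/0.017218 ≈ 0.0958
P(M6 | rejected) = 0.0096/0.017218 ≈ 0.5576
(Check: 0.0446+0.3020+0.0958+0.5576 = 1.0000.)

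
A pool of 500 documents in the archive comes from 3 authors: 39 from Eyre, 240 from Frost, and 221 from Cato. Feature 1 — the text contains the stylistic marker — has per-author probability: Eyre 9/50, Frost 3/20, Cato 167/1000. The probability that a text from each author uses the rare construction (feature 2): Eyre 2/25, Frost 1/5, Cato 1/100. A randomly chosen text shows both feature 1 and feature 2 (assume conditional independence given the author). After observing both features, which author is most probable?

Prior × likelihood for each hypothesis:
  Eyre: 0.078 × 0.18 × 0.08 = 0.0011232
  Frost: 0.48 × 0.15 × 0.2 = 0.0144
  Cato: 0.442 × 0.167 × 0.01 = 0.00073814
Total = 0.01626134.
Largest term belongs to Frost, so Frost is most probable.

Frost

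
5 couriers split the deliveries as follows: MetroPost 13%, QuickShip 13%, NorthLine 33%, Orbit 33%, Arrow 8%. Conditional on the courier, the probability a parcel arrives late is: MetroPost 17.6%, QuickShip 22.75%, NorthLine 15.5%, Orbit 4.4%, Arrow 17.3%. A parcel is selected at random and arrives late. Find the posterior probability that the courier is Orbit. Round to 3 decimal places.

0.110

Unnormalized posteriors (prior × likelihood):
  MetroPost: 0.13 × 0.176 = 0.02288
  QuickShip: 0.13 × 0.2275 = 0.029575
  NorthLine: 0.33 × 0.155 = 0.05115
  Orbit: 0.33 × 0.044 = 0.01452
  Arrow: 0.08 × 0.173 = 0.01384
Sum = 0.131965.
P(Orbit | evidence) = 0.01452 / 0.131965 ≈ 0.110.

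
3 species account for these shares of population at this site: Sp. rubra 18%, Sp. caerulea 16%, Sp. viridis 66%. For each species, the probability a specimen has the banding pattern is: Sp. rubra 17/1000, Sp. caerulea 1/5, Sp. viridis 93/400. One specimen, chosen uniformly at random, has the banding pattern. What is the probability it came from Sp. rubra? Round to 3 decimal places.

Unnormalized posteriors (prior × likelihood):
  Sp. rubra: 0.18 × 0.017 = 0.00306
  Sp. caerulea: 0.16 × 0.2 = 0.032
  Sp. viridis: 0.66 × 0.2325 = 0.15345
Normalizing constant = 0.18851.
P(Sp. rubra | evidence) = 0.00306 / 0.18851 ≈ 0.016.

0.016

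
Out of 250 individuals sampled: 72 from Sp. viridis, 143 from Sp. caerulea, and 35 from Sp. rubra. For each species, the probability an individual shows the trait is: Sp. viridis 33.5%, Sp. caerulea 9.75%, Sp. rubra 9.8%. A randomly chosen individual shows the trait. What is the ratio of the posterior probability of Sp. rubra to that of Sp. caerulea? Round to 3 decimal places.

By Bayes' rule, posterior ∝ prior × likelihood:
  Sp. viridis: 0.288 × 0.335 = 0.09648
  Sp. caerulea: 0.572 × 0.0975 = 0.05577
  Sp. rubra: 0.14 × 0.098 = 0.01372
Normalizing constant = 0.16597.
The ratio is 0.01372 / 0.05577 (the normalizer cancels) = 0.246.

0.246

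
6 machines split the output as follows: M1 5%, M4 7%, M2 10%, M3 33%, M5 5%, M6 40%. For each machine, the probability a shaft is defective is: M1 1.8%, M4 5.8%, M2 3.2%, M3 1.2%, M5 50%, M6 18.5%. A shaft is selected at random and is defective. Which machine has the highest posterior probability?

Unnormalized posteriors (prior × likelihood):
  M1: 0.05 × 0.018 = 0.0009
  M4: 0.07 × 0.058 = 0.00406
  M2: 0.1 × 0.032 = 0.0032
  M3: 0.33 × 0.012 = 0.00396
  M5: 0.05 × 0.5 = 0.025
  M6: 0.4 × 0.185 = 0.074
Sum = 0.11112.
Largest term belongs to M6, so M6 is most probable.

M6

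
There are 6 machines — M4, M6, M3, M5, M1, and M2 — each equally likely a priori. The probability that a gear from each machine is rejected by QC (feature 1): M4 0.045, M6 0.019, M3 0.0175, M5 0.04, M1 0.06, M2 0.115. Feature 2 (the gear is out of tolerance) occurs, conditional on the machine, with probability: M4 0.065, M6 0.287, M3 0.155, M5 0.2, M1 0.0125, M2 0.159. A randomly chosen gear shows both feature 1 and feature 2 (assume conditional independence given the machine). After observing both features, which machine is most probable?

M2

With a uniform prior (1/6 each), posterior ∝ likelihood:
  M4: 0.045 × 0.065 = 0.002925
  M6: 0.019 × 0.287 = 0.005453
  M3: 0.0175 × 0.155 = 0.0027125
  M5: 0.04 × 0.2 = 0.008
  M1: 0.06 × 0.0125 = 0.00075
  M2: 0.115 × 0.159 = 0.018285
Sum = 0.0381255.
Largest term belongs to M2, so M2 is most probable.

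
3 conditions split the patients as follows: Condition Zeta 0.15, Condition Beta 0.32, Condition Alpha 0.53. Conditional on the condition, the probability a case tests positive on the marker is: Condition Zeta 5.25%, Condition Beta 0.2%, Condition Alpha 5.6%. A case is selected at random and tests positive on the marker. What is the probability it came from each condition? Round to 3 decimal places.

Compute prior × likelihood for every hypothesis:
  Condition Zeta: 0.15 × 0.0525 = 0.007875
  Condition Beta: 0.32 × 0.002 = 0.00064
  Condition Alpha: 0.53 × 0.056 = 0.02968
Normalizing constant = 0.038195.
P(Condition Zeta | marker-positive) = 0.007875/0.038195 ≈ 0.206
P(Condition Beta | marker-positive) = 0.00064/0.038195 ≈ 0.017
P(Condition Alpha | marker-positive) = 0.02968/0.038195 ≈ 0.777

Condition Zeta 0.206, Condition Beta 0.017, Condition Alpha 0.777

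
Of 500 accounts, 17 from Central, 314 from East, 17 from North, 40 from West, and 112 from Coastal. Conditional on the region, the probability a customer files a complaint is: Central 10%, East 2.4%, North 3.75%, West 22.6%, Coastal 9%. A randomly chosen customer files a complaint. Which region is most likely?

Coastal

By Bayes' rule, posterior ∝ prior × likelihood:
  Central: 0.034 × 0.1 = 0.0034
  East: 0.628 × 0.024 = 0.015072
  North: 0.034 × 0.0375 = 0.001275
  West: 0.08 × 0.226 = 0.01808
  Coastal: 0.224 × 0.09 = 0.02016
Total = 0.057987.
Largest term belongs to Coastal, so Coastal is most probable.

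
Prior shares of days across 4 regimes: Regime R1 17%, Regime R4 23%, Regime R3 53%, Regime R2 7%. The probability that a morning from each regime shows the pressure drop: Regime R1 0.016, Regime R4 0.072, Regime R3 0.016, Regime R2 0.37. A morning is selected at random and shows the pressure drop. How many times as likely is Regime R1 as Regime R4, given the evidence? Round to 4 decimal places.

By Bayes' rule, posterior ∝ prior × likelihood:
  Regime R1: 0.17 × 0.016 = 0.00272
  Regime R4: 0.23 × 0.072 = 0.01656
  Regime R3: 0.53 × 0.016 = 0.00848
  Regime R2: 0.07 × 0.37 = 0.0259
Total = 0.05366.
The ratio is 0.00272 / 0.01656 (the normalizer cancels) = 0.1643.

0.1643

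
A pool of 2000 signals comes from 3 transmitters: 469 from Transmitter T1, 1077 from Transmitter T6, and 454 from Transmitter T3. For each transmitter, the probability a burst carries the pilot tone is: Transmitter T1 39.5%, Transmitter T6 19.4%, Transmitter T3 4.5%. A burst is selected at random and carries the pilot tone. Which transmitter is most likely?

Unnormalized posteriors (prior × likelihood):
  Transmitter T1: 0.2345 × 0.395 = 0.0926275
  Transmitter T6: 0.5385 × 0.194 = 0.104469
  Transmitter T3: 0.227 × 0.045 = 0.010215
Sum = 0.2073115.
Largest term belongs to Transmitter T6, so Transmitter T6 is most probable.

Transmitter T6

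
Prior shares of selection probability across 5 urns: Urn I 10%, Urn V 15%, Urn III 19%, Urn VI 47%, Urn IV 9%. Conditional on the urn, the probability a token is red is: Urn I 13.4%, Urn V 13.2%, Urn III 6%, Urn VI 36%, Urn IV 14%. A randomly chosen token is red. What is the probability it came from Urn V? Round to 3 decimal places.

Prior × likelihood for each hypothesis:
  Urn I: 0.1 × 0.134 = 0.0134
  Urn V: 0.15 × 0.132 = 0.0198
  Urn III: 0.19 × 0.06 = 0.0114
  Urn VI: 0.47 × 0.36 = 0.1692
  Urn IV: 0.09 × 0.14 = 0.0126
Sum = 0.2264.
P(Urn V | evidence) = 0.0198 / 0.2264 ≈ 0.087.

0.087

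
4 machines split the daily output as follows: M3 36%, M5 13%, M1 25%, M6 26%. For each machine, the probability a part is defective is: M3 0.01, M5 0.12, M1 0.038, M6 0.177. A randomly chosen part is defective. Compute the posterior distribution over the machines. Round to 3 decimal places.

M3 0.048, M5 0.209, M1 0.127, M6 0.616

Compute prior × likelihood for every hypothesis:
  M3: 0.36 × 0.01 = 0.0036
  M5: 0.13 × 0.12 = 0.0156
  M1: 0.25 × 0.038 = 0.0095
  M6: 0.26 × 0.177 = 0.04602
Total = 0.07472.
P(M3 | defective) = 0.0036/0.07472 ≈ 0.048
P(M5 | defective) = 0.0156/0.07472 ≈ 0.209
P(M1 | defective) = 0.0095/0.07472 ≈ 0.127
P(M6 | defective) = 0.04602/0.07472 ≈ 0.616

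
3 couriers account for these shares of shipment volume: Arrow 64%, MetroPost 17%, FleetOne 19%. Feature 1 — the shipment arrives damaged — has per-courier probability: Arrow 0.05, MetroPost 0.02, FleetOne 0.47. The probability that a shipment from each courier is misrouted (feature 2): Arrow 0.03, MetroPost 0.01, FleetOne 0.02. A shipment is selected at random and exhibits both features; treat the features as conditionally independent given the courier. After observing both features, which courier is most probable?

FleetOne

Prior × likelihood for each hypothesis:
  Arrow: 0.64 × 0.05 × 0.03 = 0.00096
  MetroPost: 0.17 × 0.02 × 0.01 = 0.000034
  FleetOne: 0.19 × 0.47 × 0.02 = 0.001786
Normalizing constant = 0.00278.
Largest term belongs to FleetOne, so FleetOne is most probable.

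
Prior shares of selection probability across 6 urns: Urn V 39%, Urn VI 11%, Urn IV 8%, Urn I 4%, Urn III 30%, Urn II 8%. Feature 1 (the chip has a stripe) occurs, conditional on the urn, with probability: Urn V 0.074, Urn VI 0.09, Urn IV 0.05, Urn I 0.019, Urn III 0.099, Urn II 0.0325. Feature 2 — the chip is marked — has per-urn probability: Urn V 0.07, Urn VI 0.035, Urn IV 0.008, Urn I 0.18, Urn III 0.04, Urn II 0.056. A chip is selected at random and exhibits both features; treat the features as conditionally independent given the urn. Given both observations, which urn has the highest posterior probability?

Urn V

Prior × likelihood for each hypothesis:
  Urn V: 0.39 × 0.074 × 0.07 = 0.0020202
  Urn VI: 0.11 × 0.09 × 0.035 = 0.0003465
  Urn IV: 0.08 × 0.05 × 0.008 = 0.000032
  Urn I: 0.04 × 0.019 × 0.18 = 0.0001368
  Urn III: 0.3 × 0.099 × 0.04 = 0.001188
  Urn II: 0.08 × 0.0325 × 0.056 = 0.0001456
Normalizing constant = 0.0038691.
Largest term belongs to Urn V, so Urn V is most probable.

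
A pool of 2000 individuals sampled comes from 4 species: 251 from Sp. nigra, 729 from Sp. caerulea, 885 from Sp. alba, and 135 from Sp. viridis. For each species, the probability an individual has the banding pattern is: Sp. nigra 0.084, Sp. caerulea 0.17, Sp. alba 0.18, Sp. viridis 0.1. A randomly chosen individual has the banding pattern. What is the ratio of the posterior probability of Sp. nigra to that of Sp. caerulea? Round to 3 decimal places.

Compute prior × likelihood for every hypothesis:
  Sp. nigra: 0.1255 × 0.084 = 0.010542
  Sp. caerulea: 0.3645 × 0.17 = 0.061965
  Sp. alba: 0.4425 × 0.18 = 0.07965
  Sp. viridis: 0.0675 × 0.1 = 0.00675
Normalizing constant = 0.158907.
The ratio is 0.010542 / 0.061965 (the normalizer cancels) = 0.170.

0.170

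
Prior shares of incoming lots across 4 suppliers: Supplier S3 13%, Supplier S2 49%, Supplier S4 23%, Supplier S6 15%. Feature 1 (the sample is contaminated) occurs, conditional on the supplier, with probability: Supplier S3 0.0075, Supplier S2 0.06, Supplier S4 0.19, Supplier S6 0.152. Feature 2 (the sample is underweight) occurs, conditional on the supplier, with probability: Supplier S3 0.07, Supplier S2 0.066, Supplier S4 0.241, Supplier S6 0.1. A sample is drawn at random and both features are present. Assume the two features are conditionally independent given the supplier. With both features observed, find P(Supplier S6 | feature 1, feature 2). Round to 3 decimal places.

Prior × likelihood for each hypothesis:
  Supplier S3: 0.13 × 0.0075 × 0.07 = 0.00006825
  Supplier S2: 0.49 × 0.06 × 0.066 = 0.0019404
  Supplier S4: 0.23 × 0.19 × 0.241 = 0.0105317
  Supplier S6: 0.15 × 0.152 × 0.1 = 0.00228
Sum = 0.01482035.
P(Supplier S6 | evidence) = 0.00228 / 0.01482035 ≈ 0.154.

0.154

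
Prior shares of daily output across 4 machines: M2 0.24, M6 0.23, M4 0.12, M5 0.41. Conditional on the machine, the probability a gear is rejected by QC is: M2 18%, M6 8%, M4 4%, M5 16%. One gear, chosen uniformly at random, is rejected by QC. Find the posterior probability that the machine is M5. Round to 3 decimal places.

Prior × likelihood for each hypothesis:
  M2: 0.24 × 0.18 = 0.0432
  M6: 0.23 × 0.08 = 0.0184
  M4: 0.12 × 0.04 = 0.0048
  M5: 0.41 × 0.16 = 0.0656
Sum = 0.132.
P(M5 | evidence) = 0.0656 / 0.132 ≈ 0.497.

0.497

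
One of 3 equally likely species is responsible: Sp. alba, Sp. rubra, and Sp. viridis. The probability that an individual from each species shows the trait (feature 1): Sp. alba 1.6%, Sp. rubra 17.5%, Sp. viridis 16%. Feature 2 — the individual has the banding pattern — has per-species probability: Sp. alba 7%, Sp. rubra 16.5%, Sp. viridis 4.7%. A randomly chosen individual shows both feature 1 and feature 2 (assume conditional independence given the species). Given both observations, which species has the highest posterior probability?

Sp. rubra

With a uniform prior (1/3 each), posterior ∝ likelihood:
  Sp. alba: 0.016 × 0.07 = 0.00112
  Sp. rubra: 0.175 × 0.165 = 0.028875
  Sp. viridis: 0.16 × 0.047 = 0.00752
Sum = 0.037515.
Largest term belongs to Sp. rubra, so Sp. rubra is most probable.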